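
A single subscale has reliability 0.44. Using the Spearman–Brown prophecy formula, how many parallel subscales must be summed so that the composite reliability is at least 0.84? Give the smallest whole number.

7

k ≥ ρ*(1−ρ₁)/(ρ₁(1−ρ*)) = 0.84·0.56 / (0.44·0.16) = 6.682.
Smallest integer k = 7.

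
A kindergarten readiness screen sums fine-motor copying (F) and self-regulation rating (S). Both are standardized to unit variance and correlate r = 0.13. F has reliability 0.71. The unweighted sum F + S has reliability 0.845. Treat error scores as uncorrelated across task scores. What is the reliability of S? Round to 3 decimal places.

Var(F+S) = 2 + 2·0.13 = 2.260.
True-score variance = ρ_F + ρ_S + 2·0.13, so 0.845 = (0.71 + ρ_S + 0.26) / 2.260.
ρ_S = 0.845·2.260 − 0.71 − 0.26 = 0.940.

0.940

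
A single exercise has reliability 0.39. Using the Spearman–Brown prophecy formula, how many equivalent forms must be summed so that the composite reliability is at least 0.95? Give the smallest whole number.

30

k ≥ ρ*(1−ρ₁)/(ρ₁(1−ρ*)) = 0.95·0.61 / (0.39·0.05) = 29.718.
Smallest integer k = 30.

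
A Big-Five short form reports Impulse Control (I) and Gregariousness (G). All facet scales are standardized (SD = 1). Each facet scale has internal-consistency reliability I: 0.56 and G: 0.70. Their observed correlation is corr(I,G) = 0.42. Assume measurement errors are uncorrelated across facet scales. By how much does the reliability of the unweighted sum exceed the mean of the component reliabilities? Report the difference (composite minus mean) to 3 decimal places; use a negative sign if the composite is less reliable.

Var(sum) = 2 + 0.84 = 2.84; true-score variance = 1.26 + 0.84 = 2.1; composite reliability = 0.7394.
Mean component reliability = 0.6300.
Difference = 0.7394 − 0.6300 = 0.109.

0.109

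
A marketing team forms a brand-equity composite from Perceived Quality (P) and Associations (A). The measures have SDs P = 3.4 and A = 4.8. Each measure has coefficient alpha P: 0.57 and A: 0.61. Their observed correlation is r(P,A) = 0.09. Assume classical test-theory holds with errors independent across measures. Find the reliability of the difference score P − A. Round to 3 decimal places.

Var(P−A) = 3.4² + 4.8² − 2·3.4·4.8·0.09 = 34.6 − 2.9376 = 31.6624.
With uncorrelated errors the cross-covariances are all true-score covariance, so they carry over unchanged; only the diagonal terms shrink to ρᵢσᵢ².
True-score variance = [3.4²·0.57 + 4.8²·0.61] − 2.9376 = 20.6436 − 2.9376 = 17.706.
Reliability = 17.706 / 31.6624 = 0.559.

0.559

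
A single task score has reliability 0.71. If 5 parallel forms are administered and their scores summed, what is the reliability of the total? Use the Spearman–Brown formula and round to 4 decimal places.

0.9245

ρ_k = kρ / (1 + (k−1)ρ) = 5·0.71 / (1 + 4·0.71) = 3.550 / 3.840 = 0.9245.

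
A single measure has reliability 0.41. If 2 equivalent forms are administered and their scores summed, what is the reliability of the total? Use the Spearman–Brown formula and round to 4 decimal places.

ρ_k = kρ / (1 + (k−1)ρ) = 2·0.41 / (1 + 1·0.41) = 0.820 / 1.410 = 0.5816.

0.5816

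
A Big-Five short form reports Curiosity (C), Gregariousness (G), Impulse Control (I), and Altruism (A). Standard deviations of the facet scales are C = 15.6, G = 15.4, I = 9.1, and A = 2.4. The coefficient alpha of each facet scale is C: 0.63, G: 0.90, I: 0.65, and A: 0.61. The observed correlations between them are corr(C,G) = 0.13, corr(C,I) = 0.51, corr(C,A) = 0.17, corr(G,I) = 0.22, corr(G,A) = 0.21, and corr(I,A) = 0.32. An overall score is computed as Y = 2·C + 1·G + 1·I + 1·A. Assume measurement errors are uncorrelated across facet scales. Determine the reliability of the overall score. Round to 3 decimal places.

0.773

Var(Y) = 2²·15.6² + 15.4² + 9.1² + 2.4² + 2·[2·15.6·15.4·0.13 + 2·15.6·9.1·0.51 + 2·15.6·2.4·0.17 + 15.4·9.1·0.22 + 15.4·2.4·0.21 + 9.1·2.4·0.32] = 1299.17 + 531.145 = 1830.31.
Under uncorrelated errors the observed covariances equal the true-score covariances, so only the own-variance terms attenuate.
True-score variance = [2²·15.6²·0.63 + 15.4²·0.90 + 9.1²·0.65 + 2.4²·0.61] + 531.145 = 884.051 + 531.145 = 1415.2.
Reliability = 1415.2 / 1830.31 = 0.773.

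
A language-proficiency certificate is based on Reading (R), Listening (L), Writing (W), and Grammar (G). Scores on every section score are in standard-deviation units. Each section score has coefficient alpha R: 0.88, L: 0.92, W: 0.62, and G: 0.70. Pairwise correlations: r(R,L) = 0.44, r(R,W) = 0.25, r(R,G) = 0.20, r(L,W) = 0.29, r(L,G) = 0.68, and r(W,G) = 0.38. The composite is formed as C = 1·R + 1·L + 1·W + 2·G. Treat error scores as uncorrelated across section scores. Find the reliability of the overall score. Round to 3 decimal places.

Var(C) = 1 + 1 + 1 + 2² + 2·[0.44 + 0.25 + 2·0.20 + 0.29 + 2·0.68 + 2·0.38] = 7 + 7 = 14.
Under uncorrelated errors the observed covariances equal the true-score covariances, so only the own-variance terms attenuate.
True-score variance = [0.88 + 0.92 + 0.62 + 2²·0.70] + 7 = 5.22 + 7 = 12.22.
Reliability = 12.22 / 14 = 0.873.

0.873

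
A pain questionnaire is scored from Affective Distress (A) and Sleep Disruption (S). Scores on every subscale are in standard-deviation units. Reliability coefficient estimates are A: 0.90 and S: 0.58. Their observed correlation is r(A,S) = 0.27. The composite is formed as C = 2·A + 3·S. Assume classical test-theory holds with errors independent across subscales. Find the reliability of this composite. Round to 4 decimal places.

Var(C) = 2² + 3² + 2·[6·0.27] = 13 + 3.24 = 16.24.
Under uncorrelated errors the observed covariances equal the true-score covariances, so only the own-variance terms attenuate.
True-score variance = [2²·0.90 + 3²·0.58] + 3.24 = 8.82 + 3.24 = 12.06.
Reliability = 12.06 / 16.24 = 0.7426.

0.7426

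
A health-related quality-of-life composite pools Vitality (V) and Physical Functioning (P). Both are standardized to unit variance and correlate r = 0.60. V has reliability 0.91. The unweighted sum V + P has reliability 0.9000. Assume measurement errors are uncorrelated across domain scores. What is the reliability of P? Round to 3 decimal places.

Var(V+P) = 2 + 2·0.60 = 3.200.
True-score variance = ρ_V + ρ_P + 2·0.60, so 0.9000 = (0.91 + ρ_P + 1.20) / 3.200.
ρ_P = 0.9000·3.200 − 0.91 − 1.20 = 0.770.

0.770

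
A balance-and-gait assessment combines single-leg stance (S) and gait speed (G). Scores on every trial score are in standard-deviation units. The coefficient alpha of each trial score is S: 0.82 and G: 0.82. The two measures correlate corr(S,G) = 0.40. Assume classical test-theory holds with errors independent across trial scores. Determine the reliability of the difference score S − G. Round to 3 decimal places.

0.700

Var(S−G) = 1 + 1 − 2·0.40 = 2 − 0.8 = 1.2.
Under uncorrelated errors the observed covariances equal the true-score covariances, so only the own-variance terms attenuate.
True-score variance = [0.82 + 0.82] − 0.8 = 1.64 − 0.8 = 0.84.
Reliability = 0.84 / 1.2 = 0.700.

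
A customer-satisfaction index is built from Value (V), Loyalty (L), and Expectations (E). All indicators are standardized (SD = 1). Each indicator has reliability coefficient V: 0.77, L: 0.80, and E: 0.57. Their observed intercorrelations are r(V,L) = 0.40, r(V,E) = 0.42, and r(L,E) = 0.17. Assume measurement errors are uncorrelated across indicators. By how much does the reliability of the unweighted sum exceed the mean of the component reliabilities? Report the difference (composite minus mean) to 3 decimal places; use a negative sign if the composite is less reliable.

0.114

Var(sum) = 3 + 1.98 = 4.98; true-score variance = 2.14 + 1.98 = 4.12; composite reliability = 0.8273.
Mean component reliability = 0.7133.
Difference = 0.8273 − 0.7133 = 0.114.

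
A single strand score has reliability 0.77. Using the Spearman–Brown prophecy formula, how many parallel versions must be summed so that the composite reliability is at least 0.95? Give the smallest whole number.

6

k ≥ ρ*(1−ρ₁)/(ρ₁(1−ρ*)) = 0.95·0.23 / (0.77·0.05) = 5.675.
Smallest integer k = 6.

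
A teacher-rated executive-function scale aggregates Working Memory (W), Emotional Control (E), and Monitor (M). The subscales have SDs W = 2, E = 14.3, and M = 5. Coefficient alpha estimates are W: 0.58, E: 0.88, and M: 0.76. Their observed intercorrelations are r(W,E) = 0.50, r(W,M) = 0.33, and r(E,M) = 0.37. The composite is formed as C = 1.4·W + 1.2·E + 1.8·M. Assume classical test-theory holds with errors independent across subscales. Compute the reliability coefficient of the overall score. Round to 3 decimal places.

Var(C) = 1.4²·2² + 1.2²·14.3² + 1.8²·5² + 2·[1.68·2·14.3·0.50 + 2.52·2·5·0.33 + 2.16·14.3·5·0.37] = 383.306 + 178.966 = 562.271.
Because errors are independent across components, Cov(Tᵢ,Tⱼ) = Cov(Xᵢ,Xⱼ); the off-diagonal part of the true-score variance is the same as above.
True-score variance = [1.4²·2²·0.58 + 1.2²·14.3²·0.88 + 1.8²·5²·0.76] + 178.966 = 325.237 + 178.966 = 504.203.
Reliability = 504.203 / 562.271 = 0.897.

0.897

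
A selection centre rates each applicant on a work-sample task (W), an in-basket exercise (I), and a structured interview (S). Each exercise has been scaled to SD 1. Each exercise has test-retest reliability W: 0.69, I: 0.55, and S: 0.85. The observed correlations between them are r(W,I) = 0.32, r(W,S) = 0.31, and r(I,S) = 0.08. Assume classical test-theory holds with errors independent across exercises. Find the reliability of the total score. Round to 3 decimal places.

0.794

Var(W+I+S) = 3 + 2·[0.32 + 0.31 + 0.08] = 3 + 1.42 = 4.42.
Because errors are independent across components, Cov(Tᵢ,Tⱼ) = Cov(Xᵢ,Xⱼ); the off-diagonal part of the true-score variance is the same as above.
True-score variance = [0.69 + 0.55 + 0.85] + 1.42 = 2.09 + 1.42 = 3.51.
Reliability = 3.51 / 4.42 = 0.794.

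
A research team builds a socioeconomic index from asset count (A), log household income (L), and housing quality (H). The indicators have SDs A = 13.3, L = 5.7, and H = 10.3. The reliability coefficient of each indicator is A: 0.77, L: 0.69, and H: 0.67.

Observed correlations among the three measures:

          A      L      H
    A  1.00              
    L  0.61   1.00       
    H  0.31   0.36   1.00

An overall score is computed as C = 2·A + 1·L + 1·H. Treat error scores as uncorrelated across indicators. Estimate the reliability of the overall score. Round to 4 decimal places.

Var(C) = 2²·13.3² + 5.7² + 10.3² + 2·[2·13.3·5.7·0.61 + 2·13.3·10.3·0.31 + 5.7·10.3·0.36] = 846.14 + 397.115 = 1243.26.
Because errors are independent across components, Cov(Tᵢ,Tⱼ) = Cov(Xᵢ,Xⱼ); the off-diagonal part of the true-score variance is the same as above.
True-score variance = [2²·13.3²·0.77 + 5.7²·0.69 + 10.3²·0.67] + 397.115 = 638.32 + 397.115 = 1035.43.
Reliability = 1035.43 / 1243.26 = 0.8328.

0.8328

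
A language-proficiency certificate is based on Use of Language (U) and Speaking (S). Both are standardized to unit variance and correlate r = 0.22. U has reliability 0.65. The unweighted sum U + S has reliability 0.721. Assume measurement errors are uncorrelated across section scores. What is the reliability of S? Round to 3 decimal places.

Var(U+S) = 2 + 2·0.22 = 2.440.
True-score variance = ρ_U + ρ_S + 2·0.22, so 0.721 = (0.65 + ρ_S + 0.44) / 2.440.
ρ_S = 0.721·2.440 − 0.65 − 0.44 = 0.669.

0.669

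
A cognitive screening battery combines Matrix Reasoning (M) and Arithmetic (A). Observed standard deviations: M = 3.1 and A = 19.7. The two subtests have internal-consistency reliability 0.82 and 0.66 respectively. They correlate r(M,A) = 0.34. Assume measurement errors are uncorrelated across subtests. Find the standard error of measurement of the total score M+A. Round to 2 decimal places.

Var(total) = 397.7 + 41.5276 = 439.228.
True-score variance = 264.02 + 41.5276 = 305.547, so reliability = 0.6956.
Error variance = 439.228 − 305.547 = 133.68; SEM = √133.68 = 11.56.

11.56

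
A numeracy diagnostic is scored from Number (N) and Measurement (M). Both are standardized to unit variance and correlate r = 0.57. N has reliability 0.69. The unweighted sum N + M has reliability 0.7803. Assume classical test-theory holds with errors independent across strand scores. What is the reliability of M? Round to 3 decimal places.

0.620

Var(N+M) = 2 + 2·0.57 = 3.140.
True-score variance = ρ_N + ρ_M + 2·0.57, so 0.7803 = (0.69 + ρ_M + 1.14) / 3.140.
ρ_M = 0.7803·3.140 − 0.69 − 1.14 = 0.620.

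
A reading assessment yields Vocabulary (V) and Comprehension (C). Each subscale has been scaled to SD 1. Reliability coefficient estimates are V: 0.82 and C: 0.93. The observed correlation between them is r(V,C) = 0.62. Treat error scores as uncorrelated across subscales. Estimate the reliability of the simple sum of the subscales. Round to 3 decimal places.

Var(V+C) = 2 + 2·[0.62] = 2 + 1.24 = 3.24.
With uncorrelated errors the cross-covariances are all true-score covariance, so they carry over unchanged; only the diagonal terms shrink to ρᵢσᵢ².
True-score variance = [0.82 + 0.93] + 1.24 = 1.75 + 1.24 = 2.99.
Reliability = 2.99 / 3.24 = 0.923.

0.923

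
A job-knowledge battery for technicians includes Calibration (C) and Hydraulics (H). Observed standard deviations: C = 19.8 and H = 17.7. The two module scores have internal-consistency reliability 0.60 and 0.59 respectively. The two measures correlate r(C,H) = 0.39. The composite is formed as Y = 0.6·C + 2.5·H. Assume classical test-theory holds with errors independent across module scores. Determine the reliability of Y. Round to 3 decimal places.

Var(Y) = 0.6²·19.8² + 2.5²·17.7² + 2·[1.5·19.8·17.7·0.39] = 2099.2 + 410.038 = 2509.24.
With uncorrelated errors the cross-covariances are all true-score covariance, so they carry over unchanged; only the diagonal terms shrink to ρᵢσᵢ².
True-score variance = [0.6²·19.8²·0.60 + 2.5²·17.7²·0.59] + 410.038 = 1239.94 + 410.038 = 1649.98.
Reliability = 1649.98 / 2509.24 = 0.658.

0.658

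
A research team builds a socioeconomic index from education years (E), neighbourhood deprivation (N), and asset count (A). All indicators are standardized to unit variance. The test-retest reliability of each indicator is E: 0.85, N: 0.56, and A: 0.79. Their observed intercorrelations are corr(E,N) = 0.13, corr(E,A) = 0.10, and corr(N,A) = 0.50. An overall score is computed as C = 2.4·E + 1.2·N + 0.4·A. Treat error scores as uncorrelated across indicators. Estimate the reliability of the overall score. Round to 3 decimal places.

Var(C) = 2.4² + 1.2² + 0.4² + 2·[2.88·0.13 + 0.96·0.10 + 0.48·0.50] = 7.36 + 1.4208 = 8.7808.
With uncorrelated errors the cross-covariances are all true-score covariance, so they carry over unchanged; only the diagonal terms shrink to ρᵢσᵢ².
True-score variance = [2.4²·0.85 + 1.2²·0.56 + 0.4²·0.79] + 1.4208 = 5.8288 + 1.4208 = 7.2496.
Reliability = 7.2496 / 8.7808 = 0.826.

0.826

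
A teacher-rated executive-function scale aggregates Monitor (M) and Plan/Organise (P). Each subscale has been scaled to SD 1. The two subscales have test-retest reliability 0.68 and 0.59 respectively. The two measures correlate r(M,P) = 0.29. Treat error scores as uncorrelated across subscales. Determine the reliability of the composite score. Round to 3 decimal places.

0.717

Var(M+P) = 2 + 2·[0.29] = 2 + 0.58 = 2.58.
Because errors are independent across components, Cov(Tᵢ,Tⱼ) = Cov(Xᵢ,Xⱼ); the off-diagonal part of the true-score variance is the same as above.
True-score variance = [0.68 + 0.59] + 0.58 = 1.27 + 0.58 = 1.85.
Reliability = 1.85 / 2.58 = 0.717.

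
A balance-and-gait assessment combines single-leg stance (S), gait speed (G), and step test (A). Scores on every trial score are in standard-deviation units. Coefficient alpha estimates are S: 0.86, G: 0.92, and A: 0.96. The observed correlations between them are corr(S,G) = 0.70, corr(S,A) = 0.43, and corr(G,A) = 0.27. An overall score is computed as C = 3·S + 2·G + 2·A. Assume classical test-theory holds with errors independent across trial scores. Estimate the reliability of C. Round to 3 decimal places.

0.947

Var(C) = 3² + 2² + 2² + 2·[6·0.70 + 6·0.43 + 4·0.27] = 17 + 15.72 = 32.72.
Because errors are independent across components, Cov(Tᵢ,Tⱼ) = Cov(Xᵢ,Xⱼ); the off-diagonal part of the true-score variance is the same as above.
True-score variance = [3²·0.86 + 2²·0.92 + 2²·0.96] + 15.72 = 15.26 + 15.72 = 30.98.
Reliability = 30.98 / 32.72 = 0.947.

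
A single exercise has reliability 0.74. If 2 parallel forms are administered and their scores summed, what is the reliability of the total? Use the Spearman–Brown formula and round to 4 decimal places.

ρ_k = kρ / (1 + (k−1)ρ) = 2·0.74 / (1 + 1·0.74) = 1.480 / 1.740 = 0.8506.

0.8506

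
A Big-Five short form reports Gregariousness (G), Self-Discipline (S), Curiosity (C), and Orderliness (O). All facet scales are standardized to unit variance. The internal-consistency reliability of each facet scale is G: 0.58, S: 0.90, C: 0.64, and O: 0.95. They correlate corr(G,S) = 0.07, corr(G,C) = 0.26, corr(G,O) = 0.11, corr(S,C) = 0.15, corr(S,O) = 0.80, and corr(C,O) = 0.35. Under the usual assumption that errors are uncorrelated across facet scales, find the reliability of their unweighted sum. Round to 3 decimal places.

0.876

Var(G+S+C+O) = 4 + 2·[0.07 + 0.26 + 0.11 + 0.15 + 0.80 + 0.35] = 4 + 3.48 = 7.48.
Because errors are independent across components, Cov(Tᵢ,Tⱼ) = Cov(Xᵢ,Xⱼ); the off-diagonal part of the true-score variance is the same as above.
True-score variance = [0.58 + 0.90 + 0.64 + 0.95] + 3.48 = 3.07 + 3.48 = 6.55.
Reliability = 6.55 / 7.48 = 0.876.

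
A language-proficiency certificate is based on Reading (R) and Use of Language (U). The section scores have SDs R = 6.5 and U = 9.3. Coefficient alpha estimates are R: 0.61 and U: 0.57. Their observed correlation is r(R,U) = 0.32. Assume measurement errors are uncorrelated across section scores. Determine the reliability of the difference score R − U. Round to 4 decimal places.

Var(R−U) = 6.5² + 9.3² − 2·6.5·9.3·0.32 = 128.74 − 38.688 = 90.052.
Under uncorrelated errors the observed covariances equal the true-score covariances, so only the own-variance terms attenuate.
True-score variance = [6.5²·0.61 + 9.3²·0.57] − 38.688 = 75.0718 − 38.688 = 36.3838.
Reliability = 36.3838 / 90.052 = 0.4040.

0.4040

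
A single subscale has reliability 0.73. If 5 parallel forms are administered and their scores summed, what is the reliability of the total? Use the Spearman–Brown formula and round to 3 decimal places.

ρ_k = kρ / (1 + (k−1)ρ) = 5·0.73 / (1 + 4·0.73) = 3.650 / 3.920 = 0.931.

0.931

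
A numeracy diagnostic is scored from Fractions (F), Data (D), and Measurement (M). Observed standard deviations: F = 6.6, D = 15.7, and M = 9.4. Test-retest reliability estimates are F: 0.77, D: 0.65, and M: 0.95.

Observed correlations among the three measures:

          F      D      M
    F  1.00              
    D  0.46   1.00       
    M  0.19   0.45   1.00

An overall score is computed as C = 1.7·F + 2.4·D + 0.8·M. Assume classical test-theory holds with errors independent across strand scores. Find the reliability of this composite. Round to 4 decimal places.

Var(C) = 1.7²·6.6² + 2.4²·15.7² + 0.8²·9.4² + 2·[4.08·6.6·15.7·0.46 + 1.36·6.6·9.4·0.19 + 1.92·15.7·9.4·0.45] = 1602.22 + 676.029 = 2278.25.
With uncorrelated errors the cross-covariances are all true-score covariance, so they carry over unchanged; only the diagonal terms shrink to ρᵢσᵢ².
True-score variance = [1.7²·6.6²·0.77 + 2.4²·15.7²·0.65 + 0.8²·9.4²·0.95] + 676.029 = 1073.52 + 676.029 = 1749.54.
Reliability = 1749.54 / 2278.25 = 0.7679.

0.7679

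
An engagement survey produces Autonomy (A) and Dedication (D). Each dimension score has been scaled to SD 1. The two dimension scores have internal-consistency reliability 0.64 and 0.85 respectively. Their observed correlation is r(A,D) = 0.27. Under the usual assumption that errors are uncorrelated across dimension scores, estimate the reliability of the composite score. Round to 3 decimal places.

Var(A+D) = 2 + 2·[0.27] = 2 + 0.54 = 2.54.
Because errors are independent across components, Cov(Tᵢ,Tⱼ) = Cov(Xᵢ,Xⱼ); the off-diagonal part of the true-score variance is the same as above.
True-score variance = [0.64 + 0.85] + 0.54 = 1.49 + 0.54 = 2.03.
Reliability = 2.03 / 2.54 = 0.799.

0.799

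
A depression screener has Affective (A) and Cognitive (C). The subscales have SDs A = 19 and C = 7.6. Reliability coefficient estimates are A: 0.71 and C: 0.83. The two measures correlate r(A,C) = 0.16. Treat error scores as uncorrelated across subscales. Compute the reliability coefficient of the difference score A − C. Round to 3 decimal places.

Var(A−C) = 19² + 7.6² − 2·19·7.6·0.16 = 418.76 − 46.208 = 372.552.
Because errors are independent across components, Cov(Tᵢ,Tⱼ) = Cov(Xᵢ,Xⱼ); the off-diagonal part of the true-score variance is the same as above.
True-score variance = [19²·0.71 + 7.6²·0.83] − 46.208 = 304.251 − 46.208 = 258.043.
Reliability = 258.043 / 372.552 = 0.693.

0.693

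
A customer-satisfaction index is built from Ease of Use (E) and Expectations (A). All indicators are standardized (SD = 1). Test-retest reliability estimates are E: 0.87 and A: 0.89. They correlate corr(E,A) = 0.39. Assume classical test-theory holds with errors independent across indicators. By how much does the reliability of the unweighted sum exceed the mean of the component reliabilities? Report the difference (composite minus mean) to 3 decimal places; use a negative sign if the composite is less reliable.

Var(sum) = 2 + 0.78 = 2.78; true-score variance = 1.76 + 0.78 = 2.54; composite reliability = 0.9137.
Mean component reliability = 0.8800.
Difference = 0.9137 − 0.8800 = 0.034.

0.034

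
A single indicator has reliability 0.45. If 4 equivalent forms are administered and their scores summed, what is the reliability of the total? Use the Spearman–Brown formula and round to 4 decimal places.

ρ_k = kρ / (1 + (k−1)ρ) = 4·0.45 / (1 + 3·0.45) = 1.800 / 2.350 = 0.7660.

0.7660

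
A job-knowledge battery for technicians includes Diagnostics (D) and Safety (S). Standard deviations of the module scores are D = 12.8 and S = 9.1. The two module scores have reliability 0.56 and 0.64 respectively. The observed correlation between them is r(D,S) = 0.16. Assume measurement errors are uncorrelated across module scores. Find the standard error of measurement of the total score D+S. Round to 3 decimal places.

Var(total) = 246.65 + 37.2736 = 283.924.
True-score variance = 144.749 + 37.2736 = 182.022, so reliability = 0.6411.
Error variance = 283.924 − 182.022 = 101.901; SEM = √101.901 = 10.095.

10.095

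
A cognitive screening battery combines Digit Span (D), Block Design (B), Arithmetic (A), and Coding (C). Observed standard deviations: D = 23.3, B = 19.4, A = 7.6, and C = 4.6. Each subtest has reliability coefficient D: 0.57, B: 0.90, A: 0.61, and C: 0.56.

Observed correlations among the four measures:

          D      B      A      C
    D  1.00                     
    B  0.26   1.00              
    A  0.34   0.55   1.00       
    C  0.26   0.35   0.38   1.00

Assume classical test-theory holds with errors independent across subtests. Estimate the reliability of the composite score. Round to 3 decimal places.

Var(D+B+A+C) = 23.3² + 19.4² + 7.6² + 4.6² + 2·[23.3·19.4·0.26 + 23.3·7.6·0.34 + 23.3·4.6·0.26 + 19.4·7.6·0.55 + 19.4·4.6·0.35 + 7.6·4.6·0.38] = 998.17 + 662.42 = 1660.59.
Because errors are independent across components, Cov(Tᵢ,Tⱼ) = Cov(Xᵢ,Xⱼ); the off-diagonal part of the true-score variance is the same as above.
True-score variance = [23.3²·0.57 + 19.4²·0.90 + 7.6²·0.61 + 4.6²·0.56] + 662.42 = 695.255 + 662.42 = 1357.67.
Reliability = 1357.67 / 1660.59 = 0.818.

0.818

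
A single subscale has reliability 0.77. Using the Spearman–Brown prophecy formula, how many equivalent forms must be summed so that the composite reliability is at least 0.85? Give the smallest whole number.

k ≥ ρ*(1−ρ₁)/(ρ₁(1−ρ*)) = 0.85·0.23 / (0.77·0.15) = 1.693.
Smallest integer k = 2.

2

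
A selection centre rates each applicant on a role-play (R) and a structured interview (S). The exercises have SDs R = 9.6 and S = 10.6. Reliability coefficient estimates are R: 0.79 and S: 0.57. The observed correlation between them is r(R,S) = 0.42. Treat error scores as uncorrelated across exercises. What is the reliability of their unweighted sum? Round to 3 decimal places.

0.767

Var(R+S) = 9.6² + 10.6² + 2·[9.6·10.6·0.42] = 204.52 + 85.4784 = 289.998.
Because errors are independent across components, Cov(Tᵢ,Tⱼ) = Cov(Xᵢ,Xⱼ); the off-diagonal part of the true-score variance is the same as above.
True-score variance = [9.6²·0.79 + 10.6²·0.57] + 85.4784 = 136.852 + 85.4784 = 222.33.
Reliability = 222.33 / 289.998 = 0.767.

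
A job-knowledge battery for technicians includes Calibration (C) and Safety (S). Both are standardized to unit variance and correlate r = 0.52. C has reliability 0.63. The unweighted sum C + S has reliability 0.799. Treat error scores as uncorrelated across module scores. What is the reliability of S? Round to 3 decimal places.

0.759

Var(C+S) = 2 + 2·0.52 = 3.040.
True-score variance = ρ_C + ρ_S + 2·0.52, so 0.799 = (0.63 + ρ_S + 1.04) / 3.040.
ρ_S = 0.799·3.040 − 0.63 − 1.04 = 0.759.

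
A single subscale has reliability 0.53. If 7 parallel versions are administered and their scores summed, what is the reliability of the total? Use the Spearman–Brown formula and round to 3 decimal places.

0.888

ρ_k = kρ / (1 + (k−1)ρ) = 7·0.53 / (1 + 6·0.53) = 3.710 / 4.180 = 0.888.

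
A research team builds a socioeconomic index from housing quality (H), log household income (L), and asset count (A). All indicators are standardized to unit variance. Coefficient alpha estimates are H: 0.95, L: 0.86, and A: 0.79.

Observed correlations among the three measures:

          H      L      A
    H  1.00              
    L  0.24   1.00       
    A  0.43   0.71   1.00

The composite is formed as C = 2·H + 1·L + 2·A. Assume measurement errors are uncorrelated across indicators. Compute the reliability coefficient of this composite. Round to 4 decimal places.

0.9273

Var(C) = 2² + 1 + 2² + 2·[2·0.24 + 4·0.43 + 2·0.71] = 9 + 7.24 = 16.24.
With uncorrelated errors the cross-covariances are all true-score covariance, so they carry over unchanged; only the diagonal terms shrink to ρᵢσᵢ².
True-score variance = [2²·0.95 + 0.86 + 2²·0.79] + 7.24 = 7.82 + 7.24 = 15.06.
Reliability = 15.06 / 16.24 = 0.9273.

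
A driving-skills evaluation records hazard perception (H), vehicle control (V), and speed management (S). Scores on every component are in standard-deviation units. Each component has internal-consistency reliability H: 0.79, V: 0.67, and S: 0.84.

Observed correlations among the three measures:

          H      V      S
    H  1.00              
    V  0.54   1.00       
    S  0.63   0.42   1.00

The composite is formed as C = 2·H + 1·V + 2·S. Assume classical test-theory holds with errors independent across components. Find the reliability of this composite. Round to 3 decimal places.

Var(C) = 2² + 1 + 2² + 2·[2·0.54 + 4·0.63 + 2·0.42] = 9 + 8.88 = 17.88.
Because errors are independent across components, Cov(Tᵢ,Tⱼ) = Cov(Xᵢ,Xⱼ); the off-diagonal part of the true-score variance is the same as above.
True-score variance = [2²·0.79 + 0.67 + 2²·0.84] + 8.88 = 7.19 + 8.88 = 16.07.
Reliability = 16.07 / 17.88 = 0.899.

0.899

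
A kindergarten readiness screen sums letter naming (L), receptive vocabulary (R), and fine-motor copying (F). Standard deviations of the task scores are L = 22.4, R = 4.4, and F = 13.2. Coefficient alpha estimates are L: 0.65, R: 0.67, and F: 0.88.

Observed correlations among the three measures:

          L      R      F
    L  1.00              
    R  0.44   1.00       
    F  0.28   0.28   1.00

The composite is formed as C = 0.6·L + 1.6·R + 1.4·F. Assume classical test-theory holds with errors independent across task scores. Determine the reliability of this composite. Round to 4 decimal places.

Var(C) = 0.6²·22.4² + 1.6²·4.4² + 1.4²·13.2² + 2·[0.96·22.4·4.4·0.44 + 0.84·22.4·13.2·0.28 + 2.24·4.4·13.2·0.28] = 571.706 + 295.207 = 866.913.
Because errors are independent across components, Cov(Tᵢ,Tⱼ) = Cov(Xᵢ,Xⱼ); the off-diagonal part of the true-score variance is the same as above.
True-score variance = [0.6²·22.4²·0.65 + 1.6²·4.4²·0.67 + 1.4²·13.2²·0.88] + 295.207 = 451.147 + 295.207 = 746.354.
Reliability = 746.354 / 866.913 = 0.8609.

0.8609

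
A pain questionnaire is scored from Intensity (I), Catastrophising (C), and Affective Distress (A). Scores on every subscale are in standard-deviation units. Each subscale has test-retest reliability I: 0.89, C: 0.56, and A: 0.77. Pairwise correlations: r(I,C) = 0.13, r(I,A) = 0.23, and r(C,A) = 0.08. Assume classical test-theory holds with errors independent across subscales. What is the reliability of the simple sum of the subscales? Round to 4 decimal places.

0.7990

Var(I+C+A) = 3 + 2·[0.13 + 0.23 + 0.08] = 3 + 0.88 = 3.88.
With uncorrelated errors the cross-covariances are all true-score covariance, so they carry over unchanged; only the diagonal terms shrink to ρᵢσᵢ².
True-score variance = [0.89 + 0.56 + 0.77] + 0.88 = 2.22 + 0.88 = 3.1.
Reliability = 3.1 / 3.88 = 0.7990.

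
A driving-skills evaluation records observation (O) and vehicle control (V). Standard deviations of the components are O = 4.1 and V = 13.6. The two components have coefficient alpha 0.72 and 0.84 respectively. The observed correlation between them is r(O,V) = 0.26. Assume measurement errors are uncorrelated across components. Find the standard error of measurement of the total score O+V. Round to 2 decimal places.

Var(total) = 201.77 + 28.9952 = 230.765.
True-score variance = 167.47 + 28.9952 = 196.465, so reliability = 0.8514.
Error variance = 230.765 − 196.465 = 34.3004; SEM = √34.3004 = 5.86.

5.86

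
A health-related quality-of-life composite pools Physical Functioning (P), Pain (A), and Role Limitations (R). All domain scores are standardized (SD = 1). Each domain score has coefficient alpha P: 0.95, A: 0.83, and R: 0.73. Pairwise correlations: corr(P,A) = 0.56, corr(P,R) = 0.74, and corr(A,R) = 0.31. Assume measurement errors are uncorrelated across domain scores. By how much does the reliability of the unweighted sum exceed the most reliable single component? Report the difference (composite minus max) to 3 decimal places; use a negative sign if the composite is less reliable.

-0.029

Var(sum) = 3 + 3.22 = 6.22; true-score variance = 2.51 + 3.22 = 5.73; composite reliability = 0.9212.
Max component reliability = 0.9500.
Difference = 0.9212 − 0.9500 = -0.029.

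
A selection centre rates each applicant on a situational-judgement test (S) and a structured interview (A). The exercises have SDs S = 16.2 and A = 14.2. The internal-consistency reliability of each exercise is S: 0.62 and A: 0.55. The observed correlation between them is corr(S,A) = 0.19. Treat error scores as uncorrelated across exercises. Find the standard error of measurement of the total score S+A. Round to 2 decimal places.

13.80

Var(total) = 464.08 + 87.4152 = 551.495.
True-score variance = 273.615 + 87.4152 = 361.03, so reliability = 0.6546.
Error variance = 551.495 − 361.03 = 190.465; SEM = √190.465 = 13.80.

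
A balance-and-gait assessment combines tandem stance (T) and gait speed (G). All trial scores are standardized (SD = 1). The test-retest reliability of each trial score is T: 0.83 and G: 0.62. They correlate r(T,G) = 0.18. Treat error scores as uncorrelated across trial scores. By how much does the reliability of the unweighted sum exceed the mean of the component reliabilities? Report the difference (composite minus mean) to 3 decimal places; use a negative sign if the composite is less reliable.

Var(sum) = 2 + 0.36 = 2.36; true-score variance = 1.45 + 0.36 = 1.81; composite reliability = 0.7669.
Mean component reliability = 0.7250.
Difference = 0.7669 − 0.7250 = 0.042.

0.042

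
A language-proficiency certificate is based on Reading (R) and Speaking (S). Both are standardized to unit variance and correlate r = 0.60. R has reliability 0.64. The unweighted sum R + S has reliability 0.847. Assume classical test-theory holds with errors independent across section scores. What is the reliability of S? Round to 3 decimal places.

Var(R+S) = 2 + 2·0.60 = 3.200.
True-score variance = ρ_R + ρ_S + 2·0.60, so 0.847 = (0.64 + ρ_S + 1.20) / 3.200.
ρ_S = 0.847·3.200 − 0.64 − 1.20 = 0.870.

0.870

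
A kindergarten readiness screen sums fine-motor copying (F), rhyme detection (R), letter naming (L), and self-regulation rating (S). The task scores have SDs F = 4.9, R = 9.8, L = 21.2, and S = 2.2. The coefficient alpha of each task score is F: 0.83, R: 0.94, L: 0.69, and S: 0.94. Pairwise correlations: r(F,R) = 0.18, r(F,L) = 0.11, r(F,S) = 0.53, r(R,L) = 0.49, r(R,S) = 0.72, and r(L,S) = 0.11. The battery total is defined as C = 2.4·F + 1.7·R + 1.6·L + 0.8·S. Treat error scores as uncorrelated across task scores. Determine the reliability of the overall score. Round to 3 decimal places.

0.832

Var(C) = 2.4²·4.9² + 1.7²·9.8² + 1.6²·21.2² + 0.8²·2.2² + 2·[4.08·4.9·9.8·0.18 + 3.84·4.9·21.2·0.11 + 1.92·4.9·2.2·0.53 + 2.72·9.8·21.2·0.49 + 1.36·9.8·2.2·0.72 + 1.28·21.2·2.2·0.11] = 1569.52 + 789.391 = 2358.91.
Under uncorrelated errors the observed covariances equal the true-score covariances, so only the own-variance terms attenuate.
True-score variance = [2.4²·4.9²·0.83 + 1.7²·9.8²·0.94 + 1.6²·21.2²·0.69 + 0.8²·2.2²·0.94] + 789.391 = 1172.49 + 789.391 = 1961.88.
Reliability = 1961.88 / 2358.91 = 0.832.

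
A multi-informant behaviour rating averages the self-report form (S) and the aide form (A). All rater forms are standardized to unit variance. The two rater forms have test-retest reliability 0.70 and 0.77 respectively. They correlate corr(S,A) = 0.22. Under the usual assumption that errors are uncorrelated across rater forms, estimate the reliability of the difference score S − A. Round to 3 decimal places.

Var(S−A) = 1 + 1 − 2·0.22 = 2 − 0.44 = 1.56.
With uncorrelated errors the cross-covariances are all true-score covariance, so they carry over unchanged; only the diagonal terms shrink to ρᵢσᵢ².
True-score variance = [0.70 + 0.77] − 0.44 = 1.47 − 0.44 = 1.03.
Reliability = 1.03 / 1.56 = 0.660.

0.660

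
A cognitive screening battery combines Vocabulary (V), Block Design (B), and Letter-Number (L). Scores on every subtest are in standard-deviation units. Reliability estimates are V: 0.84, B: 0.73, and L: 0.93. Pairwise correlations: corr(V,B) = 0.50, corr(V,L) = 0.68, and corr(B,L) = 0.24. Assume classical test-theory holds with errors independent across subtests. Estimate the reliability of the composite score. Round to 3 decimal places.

Var(V+B+L) = 3 + 2·[0.50 + 0.68 + 0.24] = 3 + 2.84 = 5.84.
With uncorrelated errors the cross-covariances are all true-score covariance, so they carry over unchanged; only the diagonal terms shrink to ρᵢσᵢ².
True-score variance = [0.84 + 0.73 + 0.93] + 2.84 = 2.5 + 2.84 = 5.34.
Reliability = 5.34 / 5.84 = 0.914.

0.914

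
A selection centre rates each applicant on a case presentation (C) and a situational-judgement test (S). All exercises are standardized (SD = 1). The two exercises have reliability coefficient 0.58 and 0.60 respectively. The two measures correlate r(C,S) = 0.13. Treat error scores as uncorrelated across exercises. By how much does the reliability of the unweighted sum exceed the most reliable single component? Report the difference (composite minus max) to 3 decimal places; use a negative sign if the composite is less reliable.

0.037

Var(sum) = 2 + 0.26 = 2.26; true-score variance = 1.18 + 0.26 = 1.44; composite reliability = 0.6372.
Max component reliability = 0.6000.
Difference = 0.6372 − 0.6000 = 0.037.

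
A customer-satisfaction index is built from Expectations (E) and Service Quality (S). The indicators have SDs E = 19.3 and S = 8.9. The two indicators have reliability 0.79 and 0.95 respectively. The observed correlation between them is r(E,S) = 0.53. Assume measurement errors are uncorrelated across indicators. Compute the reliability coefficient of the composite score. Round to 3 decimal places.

0.870

Var(E+S) = 19.3² + 8.9² + 2·[19.3·8.9·0.53] = 451.7 + 182.076 = 633.776.
Because errors are independent across components, Cov(Tᵢ,Tⱼ) = Cov(Xᵢ,Xⱼ); the off-diagonal part of the true-score variance is the same as above.
True-score variance = [19.3²·0.79 + 8.9²·0.95] + 182.076 = 369.517 + 182.076 = 551.593.
Reliability = 551.593 / 633.776 = 0.870.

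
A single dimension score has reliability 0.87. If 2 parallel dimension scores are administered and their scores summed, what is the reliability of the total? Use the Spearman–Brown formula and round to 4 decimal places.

ρ_k = kρ / (1 + (k−1)ρ) = 2·0.87 / (1 + 1·0.87) = 1.740 / 1.870 = 0.9305.

0.9305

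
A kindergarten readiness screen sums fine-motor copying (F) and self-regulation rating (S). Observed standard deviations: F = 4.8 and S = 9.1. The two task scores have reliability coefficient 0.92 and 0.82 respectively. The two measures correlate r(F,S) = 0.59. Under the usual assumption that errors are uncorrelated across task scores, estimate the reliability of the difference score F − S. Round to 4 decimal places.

0.6916

Var(F−S) = 4.8² + 9.1² − 2·4.8·9.1·0.59 = 105.85 − 51.5424 = 54.3076.
Under uncorrelated errors the observed covariances equal the true-score covariances, so only the own-variance terms attenuate.
True-score variance = [4.8²·0.92 + 9.1²·0.82] − 51.5424 = 89.101 − 51.5424 = 37.5586.
Reliability = 37.5586 / 54.3076 = 0.6916.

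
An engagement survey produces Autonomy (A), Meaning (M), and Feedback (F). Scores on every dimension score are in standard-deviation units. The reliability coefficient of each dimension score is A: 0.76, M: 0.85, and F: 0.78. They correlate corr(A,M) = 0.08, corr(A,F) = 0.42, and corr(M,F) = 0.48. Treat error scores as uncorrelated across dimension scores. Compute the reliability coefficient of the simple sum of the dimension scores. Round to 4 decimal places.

0.8770

Var(A+M+F) = 3 + 2·[0.08 + 0.42 + 0.48] = 3 + 1.96 = 4.96.
Under uncorrelated errors the observed covariances equal the true-score covariances, so only the own-variance terms attenuate.
True-score variance = [0.76 + 0.85 + 0.78] + 1.96 = 2.39 + 1.96 = 4.35.
Reliability = 4.35 / 4.96 = 0.8770.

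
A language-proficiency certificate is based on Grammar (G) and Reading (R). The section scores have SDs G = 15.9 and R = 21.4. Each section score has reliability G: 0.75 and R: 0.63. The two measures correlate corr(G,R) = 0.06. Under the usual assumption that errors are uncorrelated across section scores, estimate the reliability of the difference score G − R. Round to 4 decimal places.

0.6527

Var(G−R) = 15.9² + 21.4² − 2·15.9·21.4·0.06 = 710.77 − 40.8312 = 669.939.
Under uncorrelated errors the observed covariances equal the true-score covariances, so only the own-variance terms attenuate.
True-score variance = [15.9²·0.75 + 21.4²·0.63] − 40.8312 = 478.122 − 40.8312 = 437.291.
Reliability = 437.291 / 669.939 = 0.6527.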